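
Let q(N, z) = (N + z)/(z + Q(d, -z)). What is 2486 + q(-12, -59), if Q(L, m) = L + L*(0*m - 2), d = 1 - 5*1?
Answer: 136801/55 ≈ 2487.3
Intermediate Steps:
d = -4 (d = 1 - 5 = -4)
Q(L, m) = -L (Q(L, m) = L + L*(0 - 2) = L + L*(-2) = L - 2*L = -L)
q(N, z) = (N + z)/(4 + z) (q(N, z) = (N + z)/(z - 1*(-4)) = (N + z)/(z + 4) = (N + z)/(4 + z))
2486 + q(-12, -59) = 2486 + (-12 - 59)/(4 - 59) = 2486 - 71/(-55) = 2486 - 1/55*(-71) = 2486 + 71/55 = 136801/55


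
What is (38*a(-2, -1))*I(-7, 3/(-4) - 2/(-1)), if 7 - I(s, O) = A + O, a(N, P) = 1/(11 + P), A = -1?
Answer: 513/20 ≈ 25.650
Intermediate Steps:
I(s, O) = 8 - O (I(s, O) = 7 - (-1 + O) = 7 + (1 - O) = 8 - O)
(38*a(-2, -1))*I(-7, 3/(-4) - 2/(-1)) = (38/(11 - 1))*(8 - (3/(-4) - 2/(-1))) = (38/10)*(8 - (3*(-¼) - 2*(-1))) = (38*(⅒))*(8 - (-¾ + 2)) = 19*(8 - 1*5/4)/5 = 19*(8 - 5/4)/5 = (19/5)*(27/4) = 513/20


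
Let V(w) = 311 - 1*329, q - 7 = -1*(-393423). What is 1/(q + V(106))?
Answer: 1/393412 ≈ 2.5419e-6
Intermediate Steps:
q = 393430 (q = 7 - 1*(-393423) = 7 + 393423 = 393430)
V(w) = -18 (V(w) = 311 - 329 = -18)
1/(q + V(106)) = 1/(393430 - 18) = 1/393412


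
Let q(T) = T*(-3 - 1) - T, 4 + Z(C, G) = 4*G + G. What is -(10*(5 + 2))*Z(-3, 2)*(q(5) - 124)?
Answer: 62580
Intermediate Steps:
Z(C, G) = -4 + 5*G (Z(C, G) = -4 + (4*G + G) = -4 + 5*G)
q(T) = -5*T (q(T) = T*(-4) - T = -4*T - T = -5*T)
-(10*(5 + 2))*Z(-3, 2)*(q(5) - 124) = -(10*(5 + 2))*(-4 + 5*2)*(-5*5 - 124) = -(10*7)*(-4 + 10)*(-25 - 124) = -70*6*(-149) = -420*(-149) = -1*(-62580) = 62580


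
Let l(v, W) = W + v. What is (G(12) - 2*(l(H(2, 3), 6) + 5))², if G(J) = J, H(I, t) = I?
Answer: 196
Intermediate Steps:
(G(12) - 2*(l(H(2, 3), 6) + 5))² = (12 - 2*((6 + 2) + 5))² = (12 - 2*(8 + 5))² = (12 - 2*13)² = (12 - 26)² = (-14)² = 196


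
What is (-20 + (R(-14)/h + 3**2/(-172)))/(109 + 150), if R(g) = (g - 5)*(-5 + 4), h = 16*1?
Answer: -12979/178192 ≈ -0.072837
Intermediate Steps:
h = 16
R(g) = 5 - g (R(g) = (-5 + g)*(-1) = 5 - g)
(-20 + (R(-14)/h + 3**2/(-172)))/(109 + 150) = (-20 + ((5 - 1*(-14))/16 + 3**2/(-172)))/(109 + 150) = (-20 + ((5 + 14)*(1/16) + 9*(-1/172)))/259 = (-20 + (19*(1/16) - 9/172))*(1/259) = (-20 + (19/16 - 9/172))*(1/259) = (-20 + 781/688)*(1/259) = -12979/688*1/259 = -12979/178192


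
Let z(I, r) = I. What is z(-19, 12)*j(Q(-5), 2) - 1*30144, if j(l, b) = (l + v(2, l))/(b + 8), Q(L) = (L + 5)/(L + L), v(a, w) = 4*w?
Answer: -30144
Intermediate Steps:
Q(L) = (5 + L)/(2*L) (Q(L) = (5 + L)/((2*L)) = (5 + L)*(1/(2*L)) = (5 + L)/(2*L))
j(l, b) = 5*l/(8 + b) (j(l, b) = (l + 4*l)/(b + 8) = (5*l)/(8 + b) = 5*l/(8 + b))
z(-19, 12)*j(Q(-5), 2) - 1*30144 = -95*(½)*(5 - 5)/(-5)/(8 + 2) - 1*30144 = -95*(½)*(-⅕)*0/10 - 30144 = -95*0/10 - 30144 = -19*0 - 30144 = 0 - 30144 = -30144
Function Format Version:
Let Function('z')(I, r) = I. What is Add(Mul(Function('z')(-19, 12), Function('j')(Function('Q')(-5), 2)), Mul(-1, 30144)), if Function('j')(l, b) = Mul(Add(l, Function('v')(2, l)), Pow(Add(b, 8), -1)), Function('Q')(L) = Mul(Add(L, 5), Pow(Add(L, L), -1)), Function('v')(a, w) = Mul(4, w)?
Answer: -30144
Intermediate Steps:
Function('Q')(L) = Mul(Rational(1, 2), Pow(L, -1), Add(5, L)) (Function('Q')(L) = Mul(Add(5, L), Pow(Mul(2, L), -1)) = Mul(Add(5, L), Mul(Rational(1, 2), Pow(L, -1))) = Mul(Rational(1, 2), Pow(L, -1), Add(5, L)))
Function('j')(l, b) = Mul(5, l, Pow(Add(8, b), -1)) (Function('j')(l, b) = Mul(Add(l, Mul(4, l)), Pow(Add(b, 8), -1)) = Mul(Mul(5, l), Pow(Add(8, b), -1)) = Mul(5, l, Pow(Add(8, b), -1)))
Add(Mul(Function('z')(-19, 12), Function('j')(Function('Q')(-5), 2)), Mul(-1, 30144)) = Add(Mul(-19, Mul(5, Mul(Rational(1, 2), Pow(-5, -1), Add(5, -5)), Pow(Add(8, 2), -1))), Mul(-1, 30144)) = Add(Mul(-19, Mul(5, Mul(Rational(1, 2), Rational(-1, 5), 0), Pow(10, -1))), -30144) = Add(Mul(-19, Mul(5, 0, Rational(1, 10))), -30144) = Add(Mul(-19, 0), -30144) = Add(0, -30144) = -30144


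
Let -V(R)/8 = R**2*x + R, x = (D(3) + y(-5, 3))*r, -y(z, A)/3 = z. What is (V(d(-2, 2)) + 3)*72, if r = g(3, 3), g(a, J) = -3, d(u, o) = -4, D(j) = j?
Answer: 500184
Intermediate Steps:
r = -3
y(z, A) = -3*z
x = -54 (x = (3 - 3*(-5))*(-3) = (3 + 15)*(-3) = 18*(-3) = -54)
V(R) = -8*R + 432*R**2 (V(R) = -8*(R**2*(-54) + R) = -8*(-54*R**2 + R) = -8*(R - 54*R**2) = -8*R + 432*R**2)
(V(d(-2, 2)) + 3)*72 = (8*(-4)*(-1 + 54*(-4)) + 3)*72 = (8*(-4)*(-1 - 216) + 3)*72 = (8*(-4)*(-217) + 3)*72 = (6944 + 3)*72 = 6947*72 = 500184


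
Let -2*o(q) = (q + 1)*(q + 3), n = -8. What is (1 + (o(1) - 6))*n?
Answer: 72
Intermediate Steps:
o(q) = -(1 + q)*(3 + q)/2 (o(q) = -(q + 1)*(q + 3)/2 = -(1 + q)*(3 + q)/2)
(1 + (o(1) - 6))*n = (1 + ((-3/2 - 2*1 - 1/2*1**2) - 6))*(-8) = (1 + ((-3/2 - 2 - 1/2*1) - 6))*(-8) = (1 + ((-3/2 - 2 - 1/2) - 6))*(-8) = (1 + (-4 - 6))*(-8) = (1 - 10)*(-8) = -9*(-8) = 72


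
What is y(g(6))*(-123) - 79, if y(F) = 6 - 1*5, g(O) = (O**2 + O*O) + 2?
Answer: -202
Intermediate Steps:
g(O) = 2 + 2*O**2 (g(O) = (O**2 + O**2) + 2 = 2*O**2 + 2 = 2 + 2*O**2)
y(F) = 1 (y(F) = 6 - 5 = 1)
y(g(6))*(-123) - 79 = 1*(-123) - 79 = -123 - 79 = -202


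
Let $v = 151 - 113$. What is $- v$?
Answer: $-38$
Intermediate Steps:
$v = 38$
$- v = \left(-1\right) 38 = -38$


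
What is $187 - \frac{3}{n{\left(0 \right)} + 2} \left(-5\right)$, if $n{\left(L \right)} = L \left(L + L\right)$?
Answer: $\frac{2805}{2} \approx 1402.5$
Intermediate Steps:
$n{\left(L \right)} = 2 L^{2}$ ($n{\left(L \right)} = L 2 L = 2 L^{2}$)
$187 - \frac{3}{n{\left(0 \right)} + 2} \left(-5\right) = 187 - \frac{3}{2 \cdot 0^{2} + 2} \left(-5\right) = 187 - \frac{3}{2 \cdot 0 + 2} \left(-5\right) = 187 - \frac{3}{0 + 2} \left(-5\right) = 187 - \frac{3}{2} \left(-5\right) = 187 \left(-3\right) \frac{1}{2} \left(-5\right) = 187 \left(\left(- \frac{3}{2}\right) \left(-5\right)\right) = 187 \cdot \frac{15}{2} = \frac{2805}{2}$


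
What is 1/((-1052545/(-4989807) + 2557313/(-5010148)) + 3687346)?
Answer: 2272697414676/8380221040571155175 ≈ 2.7120e-7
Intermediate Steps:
1/((-1052545/(-4989807) + 2557313/(-5010148)) + 3687346) = 1/((-1052545*(-1/4989807) + 2557313*(-1/5010148)) + 3687346) = 1/((1052545/4989807 - 232483/455468) + 3687346) = 1/(-680644734721/2272697414676 + 3687346) = 1/(8380221040571155175/2272697414676) = 2272697414676/8380221040571155175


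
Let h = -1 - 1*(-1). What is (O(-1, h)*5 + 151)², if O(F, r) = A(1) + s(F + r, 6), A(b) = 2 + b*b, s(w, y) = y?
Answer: 38416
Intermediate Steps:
A(b) = 2 + b²
h = 0 (h = -1 + 1 = 0)
O(F, r) = 9 (O(F, r) = (2 + 1²) + 6 = (2 + 1) + 6 = 3 + 6 = 9)
(O(-1, h)*5 + 151)² = (9*5 + 151)² = (45 + 151)² = 196² = 38416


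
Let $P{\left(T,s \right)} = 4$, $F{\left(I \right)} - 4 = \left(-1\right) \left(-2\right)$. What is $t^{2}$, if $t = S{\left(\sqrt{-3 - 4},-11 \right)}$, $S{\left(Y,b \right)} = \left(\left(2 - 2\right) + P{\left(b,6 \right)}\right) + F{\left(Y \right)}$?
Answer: $100$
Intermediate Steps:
$F{\left(I \right)} = 6$ ($F{\left(I \right)} = 4 - -2 = 4 + 2 = 6$)
$S{\left(Y,b \right)} = 10$ ($S{\left(Y,b \right)} = \left(\left(2 - 2\right) + 4\right) + 6 = \left(0 + 4\right) + 6 = 4 + 6 = 10$)
$t = 10$
$t^{2} = 10^{2} = 100$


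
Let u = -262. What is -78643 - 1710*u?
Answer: 369377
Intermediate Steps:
-78643 - 1710*u = -78643 - 1710*(-262) = -78643 + 448020 = 369377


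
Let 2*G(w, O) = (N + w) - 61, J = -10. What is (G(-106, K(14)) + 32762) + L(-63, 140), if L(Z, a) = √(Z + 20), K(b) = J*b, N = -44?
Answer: 65313/2 + I*√43 ≈ 32657.0 + 6.5574*I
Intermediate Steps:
K(b) = -10*b
G(w, O) = -105/2 + w/2 (G(w, O) = ((-44 + w) - 61)/2 = (-105 + w)/2 = -105/2 + w/2)
L(Z, a) = √(20 + Z)
(G(-106, K(14)) + 32762) + L(-63, 140) = ((-105/2 + (½)*(-106)) + 32762) + √(20 - 63) = ((-105/2 - 53) + 32762) + √(-43) = (-211/2 + 32762) + I*√43 = 65313/2 + I*√43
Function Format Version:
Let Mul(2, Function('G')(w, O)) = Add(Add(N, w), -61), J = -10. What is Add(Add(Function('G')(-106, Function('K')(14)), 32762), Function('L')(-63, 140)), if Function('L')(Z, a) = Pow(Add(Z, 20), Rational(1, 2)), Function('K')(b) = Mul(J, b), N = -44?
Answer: Add(Rational(65313, 2), Mul(I, Pow(43, Rational(1, 2)))) ≈ Add(32657., Mul(6.5574, I))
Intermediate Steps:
Function('K')(b) = Mul(-10, b)
Function('G')(w, O) = Add(Rational(-105, 2), Mul(Rational(1, 2), w)) (Function('G')(w, O) = Mul(Rational(1, 2), Add(Add(-44, w), -61)) = Mul(Rational(1, 2), Add(-105, w)) = Add(Rational(-105, 2), Mul(Rational(1, 2), w)))
Function('L')(Z, a) = Pow(Add(20, Z), Rational(1, 2))
Add(Add(Function('G')(-106, Function('K')(14)), 32762), Function('L')(-63, 140)) = Add(Add(Add(Rational(-105, 2), Mul(Rational(1, 2), -106)), 32762), Pow(Add(20, -63), Rational(1, 2))) = Add(Add(Add(Rational(-105, 2), -53), 32762), Pow(-43, Rational(1, 2))) = Add(Add(Rational(-211, 2), 32762), Mul(I, Pow(43, Rational(1, 2)))) = Add(Rational(65313, 2), Mul(I, Pow(43, Rational(1, 2))))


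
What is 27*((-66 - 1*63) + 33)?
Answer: -2592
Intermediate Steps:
27*((-66 - 1*63) + 33) = 27*((-66 - 63) + 33) = 27*(-129 + 33) = 27*(-96) = -2592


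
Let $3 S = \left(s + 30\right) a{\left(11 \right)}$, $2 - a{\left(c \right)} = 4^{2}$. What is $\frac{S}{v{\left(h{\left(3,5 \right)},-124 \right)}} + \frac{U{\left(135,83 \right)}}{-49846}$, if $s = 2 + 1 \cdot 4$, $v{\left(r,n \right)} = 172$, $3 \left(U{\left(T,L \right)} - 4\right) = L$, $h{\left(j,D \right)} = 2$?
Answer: $- \frac{6284681}{6430134} \approx -0.97738$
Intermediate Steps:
$a{\left(c \right)} = -14$ ($a{\left(c \right)} = 2 - 4^{2} = 2 - 16 = -14$)
$U{\left(T,L \right)} = 4 + \frac{L}{3}$
$s = 6$ ($s = 2 + 4 = 6$)
$S = -168$ ($S = \frac{\left(6 + 30\right) \left(-14\right)}{3} = \frac{36 \left(-14\right)}{3} = \frac{1}{3} \left(-504\right) = -168$)
$\frac{S}{v{\left(h{\left(3,5 \right)},-124 \right)}} + \frac{U{\left(135,83 \right)}}{-49846} = - \frac{168}{172} + \frac{4 + \frac{1}{3} \cdot 83}{-49846} = \left(-168\right) \frac{1}{172} + \left(4 + \frac{83}{3}\right) \left(- \frac{1}{49846}\right) = - \frac{42}{43} + \frac{95}{3} \left(- \frac{1}{49846}\right) = - \frac{42}{43} - \frac{95}{149538} = - \frac{6284681}{6430134}$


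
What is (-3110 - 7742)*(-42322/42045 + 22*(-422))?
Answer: 4236491682904/42045 ≈ 1.0076e+8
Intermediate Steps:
(-3110 - 7742)*(-42322/42045 + 22*(-422)) = -10852*(-42322*1/42045 - 9284) = -10852*(-42322/42045 - 9284) = -10852*(-390388102/42045) = 4236491682904/42045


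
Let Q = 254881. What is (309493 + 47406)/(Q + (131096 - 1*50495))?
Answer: 356899/335482 ≈ 1.0638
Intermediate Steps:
(309493 + 47406)/(Q + (131096 - 1*50495)) = (309493 + 47406)/(254881 + (131096 - 1*50495)) = 356899/(254881 + (131096 - 50495)) = 356899/(254881 + 80601) = 356899/335482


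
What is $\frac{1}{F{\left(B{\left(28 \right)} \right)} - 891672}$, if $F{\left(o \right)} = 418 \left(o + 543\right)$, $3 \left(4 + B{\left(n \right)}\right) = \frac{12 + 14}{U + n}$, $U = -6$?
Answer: $- \frac{3}{1998616} \approx -1.501 \cdot 10^{-6}$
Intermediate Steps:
$B{\left(n \right)} = -4 + \frac{26}{3 \left(-6 + n\right)}$ ($B{\left(n \right)} = -4 + \frac{\left(12 + 14\right) \frac{1}{-6 + n}}{3} = -4 + \frac{26 \frac{1}{-6 + n}}{3} = -4 + \frac{26}{3 \left(-6 + n\right)}$)
$F{\left(o \right)} = 226974 + 418 o$ ($F{\left(o \right)} = 418 \left(543 + o\right) = 226974 + 418 o$)
$\frac{1}{F{\left(B{\left(28 \right)} \right)} - 891672} = \frac{1}{\left(226974 + 418 \frac{2 \left(49 - 168\right)}{3 \left(-6 + 28\right)}\right) - 891672} = \frac{1}{\left(226974 + 418 \frac{2 \left(49 - 168\right)}{3 \cdot 22}\right) - 891672} = \frac{1}{\left(226974 + 418 \cdot \frac{2}{3} \cdot \frac{1}{22} \left(-119\right)\right) - 891672} = \frac{1}{\left(226974 + 418 \left(- \frac{119}{33}\right)\right) - 891672} = \frac{1}{\left(226974 - \frac{4522}{3}\right) - 891672} = \frac{1}{\frac{676400}{3} - 891672} = \frac{1}{- \frac{1998616}{3}} = - \frac{3}{1998616}$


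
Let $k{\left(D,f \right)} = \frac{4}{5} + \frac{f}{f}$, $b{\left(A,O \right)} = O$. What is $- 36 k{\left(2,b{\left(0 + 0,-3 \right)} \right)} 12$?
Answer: $- \frac{3888}{5} \approx -777.6$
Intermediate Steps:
$k{\left(D,f \right)} = \frac{9}{5}$ ($k{\left(D,f \right)} = 4 \cdot \frac{1}{5} + 1 = \frac{4}{5} + 1 = \frac{9}{5}$)
$- 36 k{\left(2,b{\left(0 + 0,-3 \right)} \right)} 12 = \left(-36\right) \frac{9}{5} \cdot 12 = \left(- \frac{324}{5}\right) 12 = - \frac{3888}{5}$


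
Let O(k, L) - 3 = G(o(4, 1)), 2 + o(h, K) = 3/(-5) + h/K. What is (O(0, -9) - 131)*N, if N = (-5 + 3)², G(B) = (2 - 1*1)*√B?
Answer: -512 + 4*√35/5 ≈ -507.27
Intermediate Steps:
o(h, K) = -13/5 + h/K (o(h, K) = -2 + (3/(-5) + h/K) = -2 + (3*(-⅕) + h/K) = -2 + (-⅗ + h/K) = -13/5 + h/K)
G(B) = √B (G(B) = (2 - 1)*√B = 1*√B = √B)
O(k, L) = 3 + √35/5 (O(k, L) = 3 + √(-13/5 + 4/1) = 3 + √(-13/5 + 4*1) = 3 + √(-13/5 + 4) = 3 + √(7/5) = 3 + √35/5)
N = 4 (N = (-2)² = 4)
(O(0, -9) - 131)*N = ((3 + √35/5) - 131)*4 = (-128 + √35/5)*4 = -512 + 4*√35/5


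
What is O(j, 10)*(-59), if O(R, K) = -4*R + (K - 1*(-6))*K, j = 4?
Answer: -8496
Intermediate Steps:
O(R, K) = -4*R + K*(6 + K) (O(R, K) = -4*R + (K + 6)*K = -4*R + (6 + K)*K = -4*R + K*(6 + K))
O(j, 10)*(-59) = (10² - 4*4 + 6*10)*(-59) = (100 - 16 + 60)*(-59) = 144*(-59) = -8496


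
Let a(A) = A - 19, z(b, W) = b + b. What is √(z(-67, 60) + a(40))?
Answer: I*√113 ≈ 10.63*I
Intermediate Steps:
z(b, W) = 2*b
a(A) = -19 + A
√(z(-67, 60) + a(40)) = √(2*(-67) + (-19 + 40)) = √(-134 + 21) = √(-113) = I*√113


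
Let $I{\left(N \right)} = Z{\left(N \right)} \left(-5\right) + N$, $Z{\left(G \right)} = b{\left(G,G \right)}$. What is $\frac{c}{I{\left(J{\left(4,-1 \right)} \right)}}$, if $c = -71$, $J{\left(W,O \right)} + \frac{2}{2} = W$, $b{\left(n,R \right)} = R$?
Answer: $\frac{71}{12} \approx 5.9167$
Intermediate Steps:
$Z{\left(G \right)} = G$
$J{\left(W,O \right)} = -1 + W$
$I{\left(N \right)} = - 4 N$ ($I{\left(N \right)} = N \left(-5\right) + N = - 5 N + N = - 4 N$)
$\frac{c}{I{\left(J{\left(4,-1 \right)} \right)}} = - \frac{71}{\left(-4\right) \left(-1 + 4\right)} = - \frac{71}{\left(-4\right) 3} = - \frac{71}{-12} = \left(-71\right) \left(- \frac{1}{12}\right) = \frac{71}{12}$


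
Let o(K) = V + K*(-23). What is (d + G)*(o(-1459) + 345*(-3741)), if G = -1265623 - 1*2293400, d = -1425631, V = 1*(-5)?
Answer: 6266173650822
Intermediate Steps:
V = -5
G = -3559023 (G = -1265623 - 2293400 = -3559023)
o(K) = -5 - 23*K (o(K) = -5 + K*(-23) = -5 - 23*K)
(d + G)*(o(-1459) + 345*(-3741)) = (-1425631 - 3559023)*((-5 - 23*(-1459)) + 345*(-3741)) = -4984654*((-5 + 33557) - 1290645) = -4984654*(33552 - 1290645) = -4984654*(-1257093) = 6266173650822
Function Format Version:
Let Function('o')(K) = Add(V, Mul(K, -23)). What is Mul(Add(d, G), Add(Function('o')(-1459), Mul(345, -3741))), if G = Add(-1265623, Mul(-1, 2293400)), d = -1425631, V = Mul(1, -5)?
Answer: 6266173650822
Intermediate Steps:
V = -5
G = -3559023 (G = Add(-1265623, -2293400) = -3559023)
Function('o')(K) = Add(-5, Mul(-23, K)) (Function('o')(K) = Add(-5, Mul(K, -23)) = Add(-5, Mul(-23, K)))
Mul(Add(d, G), Add(Function('o')(-1459), Mul(345, -3741))) = Mul(Add(-1425631, -3559023), Add(Add(-5, Mul(-23, -1459)), Mul(345, -3741))) = Mul(-4984654, Add(Add(-5, 33557), -1290645)) = Mul(-4984654, Add(33552, -1290645)) = Mul(-4984654, -1257093) = 6266173650822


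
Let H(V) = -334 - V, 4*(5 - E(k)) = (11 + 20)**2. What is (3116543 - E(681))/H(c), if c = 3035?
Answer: -12467113/13476 ≈ -925.13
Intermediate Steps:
E(k) = -941/4 (E(k) = 5 - (11 + 20)**2/4 = 5 - 1/4*31**2 = 5 - 1/4*961 = 5 - 961/4 = -941/4)
(3116543 - E(681))/H(c) = (3116543 - 1*(-941/4))/(-334 - 1*3035) = (3116543 + 941/4)/(-334 - 3035) = (12467113/4)/(-3369) = (12467113/4)*(-1/3369) = -12467113/13476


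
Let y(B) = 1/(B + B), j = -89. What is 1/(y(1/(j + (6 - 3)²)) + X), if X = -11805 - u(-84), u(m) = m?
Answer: -1/11761 ≈ -8.5027e-5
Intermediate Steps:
X = -11721 (X = -11805 - 1*(-84) = -11805 + 84 = -11721)
y(B) = 1/(2*B)
1/(y(1/(j + (6 - 3)²)) + X) = 1/(1/(2*(1/(-89 + (6 - 3)²))) - 11721) = 1/(1/(2*(1/(-89 + 3²))) - 11721) = 1/(1/(2*(1/(-89 + 9))) - 11721) = 1/(1/(2*(1/(-80))) - 11721) = 1/(1/(2*(-1/80)) - 11721) = 1/((½)*(-80) - 11721) = 1/(-40 - 11721) = 1/(-11761) = -1/11761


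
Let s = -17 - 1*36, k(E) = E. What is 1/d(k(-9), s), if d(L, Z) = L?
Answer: -⅑ ≈ -0.11111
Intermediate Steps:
s = -53 (s = -17 - 36 = -53)
1/d(k(-9), s) = 1/(-9) = -⅑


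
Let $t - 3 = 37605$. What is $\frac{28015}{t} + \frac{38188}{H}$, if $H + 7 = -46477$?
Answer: $- \frac{33481261}{437042568} \approx -0.076609$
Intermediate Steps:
$t = 37608$ ($t = 3 + 37605 = 37608$)
$H = -46484$ ($H = -7 - 46477 = -46484$)
$\frac{28015}{t} + \frac{38188}{H} = \frac{28015}{37608} + \frac{38188}{-46484} = 28015 \cdot \frac{1}{37608} + 38188 \left(- \frac{1}{46484}\right) = \frac{28015}{37608} - \frac{9547}{11621} = - \frac{33481261}{437042568}$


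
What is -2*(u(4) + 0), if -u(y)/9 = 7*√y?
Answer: 252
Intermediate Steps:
u(y) = -63*√y
-2*(u(4) + 0) = -2*(-63*√4 + 0) = -2*(-63*2 + 0) = -2*(-126 + 0) = -2*(-126) = 252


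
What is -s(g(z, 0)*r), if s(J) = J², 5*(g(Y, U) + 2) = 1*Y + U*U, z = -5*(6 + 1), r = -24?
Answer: -46656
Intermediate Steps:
z = -35 (z = -5*7 = -35)
g(Y, U) = -2 + Y/5 + U²/5 (g(Y, U) = -2 + (1*Y + U*U)/5 = -2 + (Y + U²)/5 = -2 + (Y/5 + U²/5) = -2 + Y/5 + U²/5)
-s(g(z, 0)*r) = -((-2 + (⅕)*(-35) + (⅕)*0²)*(-24))² = -((-2 - 7 + (⅕)*0)*(-24))² = -((-2 - 7 + 0)*(-24))² = -(-9*(-24))² = -1*216² = -1*46656 = -46656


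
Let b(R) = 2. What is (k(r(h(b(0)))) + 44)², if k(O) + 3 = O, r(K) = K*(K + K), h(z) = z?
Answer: 2401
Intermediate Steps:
r(K) = 2*K² (r(K) = K*(2*K) = 2*K²)
k(O) = -3 + O
(k(r(h(b(0)))) + 44)² = ((-3 + 2*2²) + 44)² = ((-3 + 2*4) + 44)² = ((-3 + 8) + 44)² = (5 + 44)² = 49² = 2401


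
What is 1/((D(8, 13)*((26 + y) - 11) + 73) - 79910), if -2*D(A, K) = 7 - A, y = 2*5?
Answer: -2/159649 ≈ -1.2527e-5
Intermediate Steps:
y = 10
D(A, K) = -7/2 + A/2 (D(A, K) = -(7 - A)/2 = -7/2 + A/2)
1/((D(8, 13)*((26 + y) - 11) + 73) - 79910) = 1/(((-7/2 + (1/2)*8)*((26 + 10) - 11) + 73) - 79910) = 1/(((-7/2 + 4)*(36 - 11) + 73) - 79910) = 1/(((1/2)*25 + 73) - 79910) = 1/((25/2 + 73) - 79910) = 1/(171/2 - 79910) = 1/(-159649/2) = -2/159649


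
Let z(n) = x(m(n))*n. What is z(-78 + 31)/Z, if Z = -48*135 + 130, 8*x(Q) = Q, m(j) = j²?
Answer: 103823/50800 ≈ 2.0438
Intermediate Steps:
x(Q) = Q/8
z(n) = n³/8 (z(n) = (n²/8)*n = n³/8)
Z = -6350 (Z = -6480 + 130 = -6350)
z(-78 + 31)/Z = ((-78 + 31)³/8)/(-6350) = ((⅛)*(-47)³)*(-1/6350) = ((⅛)*(-103823))*(-1/6350) = -103823/8*(-1/6350) = 103823/50800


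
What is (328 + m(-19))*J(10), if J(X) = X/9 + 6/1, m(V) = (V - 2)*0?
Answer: 20992/9 ≈ 2332.4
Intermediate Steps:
m(V) = 0 (m(V) = (-2 + V)*0 = 0)
J(X) = 6 + X/9 (J(X) = X*(1/9) + 6*1 = X/9 + 6 = 6 + X/9)
(328 + m(-19))*J(10) = (328 + 0)*(6 + (1/9)*10) = 328*(6 + 10/9) = 328*(64/9) = 20992/9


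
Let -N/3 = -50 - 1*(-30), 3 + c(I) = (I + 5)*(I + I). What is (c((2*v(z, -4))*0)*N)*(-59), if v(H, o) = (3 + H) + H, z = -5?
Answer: 10620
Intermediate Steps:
v(H, o) = 3 + 2*H
c(I) = -3 + 2*I*(5 + I) (c(I) = -3 + (I + 5)*(I + I) = -3 + (5 + I)*(2*I) = -3 + 2*I*(5 + I))
N = 60 (N = -3*(-50 - 1*(-30)) = -3*(-50 + 30) = -3*(-20) = 60)
(c((2*v(z, -4))*0)*N)*(-59) = ((-3 + 2*((2*(3 + 2*(-5)))*0)² + 10*((2*(3 + 2*(-5)))*0))*60)*(-59) = ((-3 + 2*((2*(3 - 10))*0)² + 10*((2*(3 - 10))*0))*60)*(-59) = ((-3 + 2*((2*(-7))*0)² + 10*((2*(-7))*0))*60)*(-59) = ((-3 + 2*(-14*0)² + 10*(-14*0))*60)*(-59) = ((-3 + 2*0² + 10*0)*60)*(-59) = ((-3 + 2*0 + 0)*60)*(-59) = ((-3 + 0 + 0)*60)*(-59) = -3*60*(-59) = -180*(-59) = 10620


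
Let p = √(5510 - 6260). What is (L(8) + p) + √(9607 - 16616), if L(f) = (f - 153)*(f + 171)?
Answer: -25955 + I*√7009 + 5*I*√30 ≈ -25955.0 + 111.11*I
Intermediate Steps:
L(f) = (-153 + f)*(171 + f)
p = 5*I*√30 (p = √(-750) = 5*I*√30 ≈ 27.386*I)
(L(8) + p) + √(9607 - 16616) = ((-26163 + 8² + 18*8) + 5*I*√30) + √(9607 - 16616) = ((-26163 + 64 + 144) + 5*I*√30) + √(-7009) = (-25955 + 5*I*√30) + I*√7009 = -25955 + I*√7009 + 5*I*√30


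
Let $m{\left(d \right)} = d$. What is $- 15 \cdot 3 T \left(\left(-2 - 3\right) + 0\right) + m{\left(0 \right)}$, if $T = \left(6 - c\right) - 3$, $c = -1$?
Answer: $900$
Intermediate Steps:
$T = 4$ ($T = \left(6 - -1\right) - 3 = \left(6 + 1\right) - 3 = 7 - 3 = 4$)
$- 15 \cdot 3 T \left(\left(-2 - 3\right) + 0\right) + m{\left(0 \right)} = - 15 \cdot 3 \cdot 4 \left(\left(-2 - 3\right) + 0\right) + 0 = - 15 \cdot 12 \left(-5 + 0\right) + 0 = - 15 \cdot 12 \left(-5\right) + 0 = \left(-15\right) \left(-60\right) + 0 = 900 + 0 = 900$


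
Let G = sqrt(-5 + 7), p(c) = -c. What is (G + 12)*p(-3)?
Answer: 36 + 3*sqrt(2) ≈ 40.243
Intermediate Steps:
G = sqrt(2) ≈ 1.4142
(G + 12)*p(-3) = (sqrt(2) + 12)*(-1*(-3)) = (12 + sqrt(2))*3 = 36 + 3*sqrt(2)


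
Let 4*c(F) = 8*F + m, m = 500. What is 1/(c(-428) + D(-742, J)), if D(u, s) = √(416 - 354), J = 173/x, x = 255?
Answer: -731/534299 - √62/534299 ≈ -0.0013829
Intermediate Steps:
c(F) = 125 + 2*F (c(F) = (8*F + 500)/4 = (500 + 8*F)/4 = 125 + 2*F)
J = 173/255 ≈ 0.67843
D(u, s) = √62
1/(c(-428) + D(-742, J)) = 1/((125 + 2*(-428)) + √62) = 1/((125 - 856) + √62) = 1/(-731 + √62)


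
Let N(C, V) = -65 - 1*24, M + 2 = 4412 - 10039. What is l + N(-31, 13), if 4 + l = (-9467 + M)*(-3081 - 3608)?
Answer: 100977051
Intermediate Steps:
M = -5629 (M = -2 + (4412 - 10039) = -2 - 5627 = -5629)
N(C, V) = -89 (N(C, V) = -65 - 24 = -89)
l = 100977140 (l = -4 + (-9467 - 5629)*(-3081 - 3608) = -4 - 15096*(-6689) = -4 + 100977144 = 100977140)
l + N(-31, 13) = 100977140 - 89 = 100977051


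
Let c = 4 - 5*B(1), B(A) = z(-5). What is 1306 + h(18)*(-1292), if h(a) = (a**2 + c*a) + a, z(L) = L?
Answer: -1114982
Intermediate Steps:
B(A) = -5
c = 29 (c = 4 - 5*(-5) = 4 + 25 = 29)
h(a) = a**2 + 30*a (h(a) = (a**2 + 29*a) + a = a**2 + 30*a)
1306 + h(18)*(-1292) = 1306 + (18*(30 + 18))*(-1292) = 1306 + (18*48)*(-1292) = 1306 + 864*(-1292) = 1306 - 1116288 = -1114982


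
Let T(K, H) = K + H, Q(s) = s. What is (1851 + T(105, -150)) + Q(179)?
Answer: 1985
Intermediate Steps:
T(K, H) = H + K
(1851 + T(105, -150)) + Q(179) = (1851 + (-150 + 105)) + 179 = (1851 - 45) + 179 = 1806 + 179 = 1985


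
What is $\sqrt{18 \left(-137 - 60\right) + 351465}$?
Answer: $\sqrt{347919} \approx 589.85$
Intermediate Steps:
$\sqrt{18 \left(-137 - 60\right) + 351465} = \sqrt{18 \left(-197\right) + 351465} = \sqrt{-3546 + 351465} = \sqrt{347919}$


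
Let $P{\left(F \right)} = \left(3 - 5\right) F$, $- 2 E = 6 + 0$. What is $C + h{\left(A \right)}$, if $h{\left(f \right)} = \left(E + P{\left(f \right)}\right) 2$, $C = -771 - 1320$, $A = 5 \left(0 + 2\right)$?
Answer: $-2137$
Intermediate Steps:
$A = 10$ ($A = 5 \cdot 2 = 10$)
$E = -3$ ($E = - \frac{6 + 0}{2} = \left(- \frac{1}{2}\right) 6 = -3$)
$C = -2091$
$P{\left(F \right)} = - 2 F$
$h{\left(f \right)} = -6 - 4 f$ ($h{\left(f \right)} = \left(-3 - 2 f\right) 2 = -6 - 4 f$)
$C + h{\left(A \right)} = -2091 - 46 = -2137$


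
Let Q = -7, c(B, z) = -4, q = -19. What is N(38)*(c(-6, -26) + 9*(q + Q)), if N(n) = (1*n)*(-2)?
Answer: 18088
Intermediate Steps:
N(n) = -2*n (N(n) = n*(-2) = -2*n)
N(38)*(c(-6, -26) + 9*(q + Q)) = (-2*38)*(-4 + 9*(-19 - 7)) = -76*(-4 + 9*(-26)) = -76*(-4 - 234) = -76*(-238) = 18088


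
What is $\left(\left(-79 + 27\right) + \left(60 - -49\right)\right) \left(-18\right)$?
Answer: $-1026$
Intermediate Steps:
$\left(\left(-79 + 27\right) + \left(60 - -49\right)\right) \left(-18\right) = \left(-52 + \left(60 + 49\right)\right) \left(-18\right) = \left(-52 + 109\right) \left(-18\right) = 57 \left(-18\right) = -1026$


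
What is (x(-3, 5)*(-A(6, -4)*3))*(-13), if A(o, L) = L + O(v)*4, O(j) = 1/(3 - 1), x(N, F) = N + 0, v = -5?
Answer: 234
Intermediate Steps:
x(N, F) = N
O(j) = ½ (O(j) = 1/2 = ½)
A(o, L) = 2 + L (A(o, L) = L + (½)*4 = L + 2 = 2 + L)
(x(-3, 5)*(-A(6, -4)*3))*(-13) = -3*(-(2 - 4))*3*(-13) = -3*(-1*(-2))*3*(-13) = -6*3*(-13) = -3*6*(-13) = -18*(-13) = 234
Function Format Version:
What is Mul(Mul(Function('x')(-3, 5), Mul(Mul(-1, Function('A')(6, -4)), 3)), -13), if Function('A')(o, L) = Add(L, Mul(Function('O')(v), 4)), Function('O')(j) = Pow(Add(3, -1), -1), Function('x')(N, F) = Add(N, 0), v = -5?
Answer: 234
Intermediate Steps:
Function('x')(N, F) = N
Function('O')(j) = Rational(1, 2) (Function('O')(j) = Pow(2, -1) = Rational(1, 2))
Function('A')(o, L) = Add(2, L) (Function('A')(o, L) = Add(L, Mul(Rational(1, 2), 4)) = Add(L, 2) = Add(2, L))
Mul(Mul(Function('x')(-3, 5), Mul(Mul(-1, Function('A')(6, -4)), 3)), -13) = Mul(Mul(-3, Mul(Mul(-1, Add(2, -4)), 3)), -13) = Mul(Mul(-3, Mul(Mul(-1, -2), 3)), -13) = Mul(Mul(-3, Mul(2, 3)), -13) = Mul(Mul(-3, 6), -13) = Mul(-18, -13) = 234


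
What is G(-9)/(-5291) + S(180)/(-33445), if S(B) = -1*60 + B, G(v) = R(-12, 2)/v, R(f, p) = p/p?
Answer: -1136167/318523491 ≈ -0.0035670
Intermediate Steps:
R(f, p) = 1
G(v) = 1/v
S(B) = -60 + B
G(-9)/(-5291) + S(180)/(-33445) = 1/(-9*(-5291)) + (-60 + 180)/(-33445) = -1/9*(-1/5291) + 120*(-1/33445) = 1/47619 - 24/6689 = -1136167/318523491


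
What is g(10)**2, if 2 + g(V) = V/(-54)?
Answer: 3481/729 ≈ 4.7750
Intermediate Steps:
g(V) = -2 - V/54 (g(V) = -2 + V/(-54) = -2 + V*(-1/54) = -2 - V/54)
g(10)**2 = (-2 - 1/54*10)**2 = (-2 - 5/27)**2 = (-59/27)**2 = 3481/729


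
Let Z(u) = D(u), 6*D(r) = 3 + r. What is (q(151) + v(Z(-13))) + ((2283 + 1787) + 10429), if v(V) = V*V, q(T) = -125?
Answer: 129391/9 ≈ 14377.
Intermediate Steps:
D(r) = ½ + r/6 (D(r) = (3 + r)/6 = ½ + r/6)
Z(u) = ½ + u/6
v(V) = V²
(q(151) + v(Z(-13))) + ((2283 + 1787) + 10429) = (-125 + (½ + (⅙)*(-13))²) + ((2283 + 1787) + 10429) = (-125 + (½ - 13/6)²) + (4070 + 10429) = (-125 + (-5/3)²) + 14499 = (-125 + 25/9) + 14499 = -1100/9 + 14499 = 129391/9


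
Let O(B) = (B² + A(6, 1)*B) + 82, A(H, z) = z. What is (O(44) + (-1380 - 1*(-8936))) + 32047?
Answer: 41665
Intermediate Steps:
O(B) = 82 + B + B² (O(B) = (B² + 1*B) + 82 = (B² + B) + 82 = (B + B²) + 82 = 82 + B + B²)
(O(44) + (-1380 - 1*(-8936))) + 32047 = ((82 + 44 + 44²) + (-1380 - 1*(-8936))) + 32047 = ((82 + 44 + 1936) + (-1380 + 8936)) + 32047 = (2062 + 7556) + 32047 = 9618 + 32047 = 41665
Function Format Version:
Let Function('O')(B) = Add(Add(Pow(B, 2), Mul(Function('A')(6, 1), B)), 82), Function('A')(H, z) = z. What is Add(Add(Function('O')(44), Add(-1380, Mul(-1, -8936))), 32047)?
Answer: 41665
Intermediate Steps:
Function('O')(B) = Add(82, B, Pow(B, 2)) (Function('O')(B) = Add(Add(Pow(B, 2), Mul(1, B)), 82) = Add(Add(Pow(B, 2), B), 82) = Add(Add(B, Pow(B, 2)), 82) = Add(82, B, Pow(B, 2)))
Add(Add(Function('O')(44), Add(-1380, Mul(-1, -8936))), 32047) = Add(Add(Add(82, 44, Pow(44, 2)), Add(-1380, Mul(-1, -8936))), 32047) = Add(Add(Add(82, 44, 1936), Add(-1380, 8936)), 32047) = Add(Add(2062, 7556), 32047) = Add(9618, 32047) = 41665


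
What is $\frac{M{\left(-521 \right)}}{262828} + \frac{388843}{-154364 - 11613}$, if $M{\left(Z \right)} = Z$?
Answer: $- \frac{14612186003}{6231914708} \approx -2.3447$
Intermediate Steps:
$\frac{M{\left(-521 \right)}}{262828} + \frac{388843}{-154364 - 11613} = - \frac{521}{262828} + \frac{388843}{-154364 - 11613} = \left(-521\right) \frac{1}{262828} + \frac{388843}{-165977} = - \frac{521}{262828} + 388843 \left(- \frac{1}{165977}\right) = - \frac{521}{262828} - \frac{55549}{23711} = - \frac{14612186003}{6231914708}$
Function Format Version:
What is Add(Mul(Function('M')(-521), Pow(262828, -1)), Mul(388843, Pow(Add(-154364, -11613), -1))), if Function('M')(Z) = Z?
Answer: Rational(-14612186003, 6231914708) ≈ -2.3447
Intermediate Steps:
Add(Mul(Function('M')(-521), Pow(262828, -1)), Mul(388843, Pow(Add(-154364, -11613), -1))) = Add(Mul(-521, Pow(262828, -1)), Mul(388843, Pow(Add(-154364, -11613), -1))) = Add(Mul(-521, Rational(1, 262828)), Mul(388843, Pow(-165977, -1))) = Add(Rational(-521, 262828), Mul(388843, Rational(-1, 165977))) = Add(Rational(-521, 262828), Rational(-55549, 23711)) = Rational(-14612186003, 6231914708)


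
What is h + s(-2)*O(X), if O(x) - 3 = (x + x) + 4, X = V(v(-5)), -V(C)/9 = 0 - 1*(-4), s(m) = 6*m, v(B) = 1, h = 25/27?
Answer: 21085/27 ≈ 780.93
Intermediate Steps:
h = 25/27 (h = 25*(1/27) = 25/27 ≈ 0.92593)
V(C) = -36 (V(C) = -9*(0 - 1*(-4)) = -9*(0 + 4) = -9*4 = -36)
X = -36
O(x) = 7 + 2*x (O(x) = 3 + ((x + x) + 4) = 3 + (2*x + 4) = 3 + (4 + 2*x) = 7 + 2*x)
h + s(-2)*O(X) = 25/27 + (6*(-2))*(7 + 2*(-36)) = 25/27 - 12*(7 - 72) = 25/27 - 12*(-65) = 25/27 + 780 = 21085/27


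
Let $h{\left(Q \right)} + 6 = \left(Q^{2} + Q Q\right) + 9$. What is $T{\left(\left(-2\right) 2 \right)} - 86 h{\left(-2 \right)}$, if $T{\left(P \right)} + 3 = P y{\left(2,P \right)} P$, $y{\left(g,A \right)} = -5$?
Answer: $-1029$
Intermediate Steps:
$h{\left(Q \right)} = 3 + 2 Q^{2}$ ($h{\left(Q \right)} = -6 + \left(\left(Q^{2} + Q Q\right) + 9\right) = -6 + \left(\left(Q^{2} + Q^{2}\right) + 9\right) = -6 + \left(2 Q^{2} + 9\right) = -6 + \left(9 + 2 Q^{2}\right) = 3 + 2 Q^{2}$)
$T{\left(P \right)} = -3 - 5 P^{2}$ ($T{\left(P \right)} = -3 + P \left(-5\right) P = -3 + - 5 P P = -3 - 5 P^{2}$)
$T{\left(\left(-2\right) 2 \right)} - 86 h{\left(-2 \right)} = \left(-3 - 5 \left(\left(-2\right) 2\right)^{2}\right) - 86 \left(3 + 2 \left(-2\right)^{2}\right) = \left(-3 - 5 \left(-4\right)^{2}\right) - 86 \left(3 + 2 \cdot 4\right) = \left(-3 - 80\right) - 86 \left(3 + 8\right) = \left(-3 - 80\right) - 946 = -83 - 946 = -1029$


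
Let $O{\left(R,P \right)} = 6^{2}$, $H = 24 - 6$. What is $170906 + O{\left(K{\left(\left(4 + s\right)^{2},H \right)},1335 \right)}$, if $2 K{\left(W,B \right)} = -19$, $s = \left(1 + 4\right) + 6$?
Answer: $170942$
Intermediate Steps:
$s = 11$ ($s = 5 + 6 = 11$)
$H = 18$
$K{\left(W,B \right)} = - \frac{19}{2}$ ($K{\left(W,B \right)} = \frac{1}{2} \left(-19\right) = - \frac{19}{2}$)
$O{\left(R,P \right)} = 36$
$170906 + O{\left(K{\left(\left(4 + s\right)^{2},H \right)},1335 \right)} = 170906 + 36 = 170942$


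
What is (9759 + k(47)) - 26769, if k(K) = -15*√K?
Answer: -17010 - 15*√47 ≈ -17113.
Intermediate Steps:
(9759 + k(47)) - 26769 = (9759 - 15*√47) - 26769 = -17010 - 15*√47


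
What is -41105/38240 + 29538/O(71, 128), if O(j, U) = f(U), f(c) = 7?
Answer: 225849077/53536 ≈ 4218.6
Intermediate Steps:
O(j, U) = 7
-41105/38240 + 29538/O(71, 128) = -41105/38240 + 29538/7 = -41105*1/38240 + 29538*(1/7) = -8221/7648 + 29538/7 = 225849077/53536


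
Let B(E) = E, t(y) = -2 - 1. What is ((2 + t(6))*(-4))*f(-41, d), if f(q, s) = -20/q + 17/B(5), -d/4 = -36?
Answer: 3188/205 ≈ 15.551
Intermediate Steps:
t(y) = -3
d = 144 (d = -4*(-36) = 144)
f(q, s) = 17/5 - 20/q (f(q, s) = -20/q + 17/5 = 17/5 - 20/q)
((2 + t(6))*(-4))*f(-41, d) = ((2 - 3)*(-4))*(17/5 - 20/(-41)) = (-1*(-4))*(17/5 - 20*(-1/41)) = 4*(17/5 + 20/41) = 4*(797/205) = 3188/205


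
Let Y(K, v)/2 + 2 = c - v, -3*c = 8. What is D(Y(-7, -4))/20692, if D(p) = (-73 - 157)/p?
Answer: 345/41384 ≈ 0.0083366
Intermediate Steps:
c = -8/3 (c = -1/3*8 = -8/3 ≈ -2.6667)
Y(K, v) = -28/3 - 2*v (Y(K, v) = -4 + 2*(-8/3 - v) = -4 + (-16/3 - 2*v) = -28/3 - 2*v)
D(p) = -230/p
D(Y(-7, -4))/20692 = -230/(-28/3 - 2*(-4))/20692 = -230/(-28/3 + 8)*(1/20692) = -230/(-4/3)*(1/20692) = -230*(-3/4)*(1/20692) = (345/2)*(1/20692) = 345/41384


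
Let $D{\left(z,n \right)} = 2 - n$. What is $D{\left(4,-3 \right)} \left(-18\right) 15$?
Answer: $-1350$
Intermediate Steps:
$D{\left(4,-3 \right)} \left(-18\right) 15 = \left(2 - -3\right) \left(-18\right) 15 = \left(2 + 3\right) \left(-18\right) 15 = 5 \left(-18\right) 15 = \left(-90\right) 15 = -1350$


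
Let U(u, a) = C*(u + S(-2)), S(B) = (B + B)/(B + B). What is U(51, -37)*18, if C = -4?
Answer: -3744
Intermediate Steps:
S(B) = 1 (S(B) = (2*B)/((2*B)) = (2*B)*(1/(2*B)) = 1)
U(u, a) = -4 - 4*u (U(u, a) = -4*(u + 1) = -4*(1 + u) = -4 - 4*u)
U(51, -37)*18 = (-4 - 4*51)*18 = (-4 - 204)*18 = -208*18 = -3744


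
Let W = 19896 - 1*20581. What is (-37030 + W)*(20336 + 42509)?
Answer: -2370199175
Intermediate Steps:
W = -685 (W = 19896 - 20581 = -685)
(-37030 + W)*(20336 + 42509) = (-37030 - 685)*(20336 + 42509) = -37715*62845 = -2370199175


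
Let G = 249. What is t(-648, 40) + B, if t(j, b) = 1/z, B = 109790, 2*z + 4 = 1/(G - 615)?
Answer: 160841618/1465 ≈ 1.0979e+5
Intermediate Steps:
z = -1465/732 (z = -2 + 1/(2*(249 - 615)) = -2 + (½)/(-366) = -2 + (½)*(-1/366) = -2 - 1/732 = -1465/732 ≈ -2.0014)
t(j, b) = -732/1465 (t(j, b) = 1/(-1465/732) = -732/1465)
t(-648, 40) + B = -732/1465 + 109790 = 160841618/1465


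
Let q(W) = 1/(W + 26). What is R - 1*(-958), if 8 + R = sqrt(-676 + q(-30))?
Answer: 950 + I*sqrt(2705)/2 ≈ 950.0 + 26.005*I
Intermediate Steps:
q(W) = 1/(26 + W)
R = -8 + I*sqrt(2705)/2 (R = -8 + sqrt(-676 + 1/(26 - 30)) = -8 + sqrt(-676 + 1/(-4)) = -8 + sqrt(-676 - 1/4) = -8 + sqrt(-2705/4) = -8 + I*sqrt(2705)/2 ≈ -8.0 + 26.005*I)
R - 1*(-958) = (-8 + I*sqrt(2705)/2) - 1*(-958) = (-8 + I*sqrt(2705)/2) + 958 = 950 + I*sqrt(2705)/2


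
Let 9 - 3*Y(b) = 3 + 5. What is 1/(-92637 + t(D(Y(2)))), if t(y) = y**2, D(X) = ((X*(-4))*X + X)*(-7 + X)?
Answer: -729/67531973 ≈ -1.0795e-5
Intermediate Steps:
Y(b) = 1/3 (Y(b) = 3 - (3 + 5)/3 = 3 - 1/3*8 = 3 - 8/3 = 1/3)
D(X) = (-7 + X)*(X - 4*X**2) (D(X) = ((-4*X)*X + X)*(-7 + X) = (-4*X**2 + X)*(-7 + X) = (X - 4*X**2)*(-7 + X) = (-7 + X)*(X - 4*X**2))
1/(-92637 + t(D(Y(2)))) = 1/(-92637 + ((-7 - 4*(1/3)**2 + 29*(1/3))/3)**2) = 1/(-92637 + ((-7 - 4*1/9 + 29/3)/3)**2) = 1/(-92637 + ((-7 - 4/9 + 29/3)/3)**2) = 1/(-92637 + ((1/3)*(20/9))**2) = 1/(-92637 + (20/27)**2) = 1/(-92637 + 400/729) = 1/(-67531973/729) = -729/67531973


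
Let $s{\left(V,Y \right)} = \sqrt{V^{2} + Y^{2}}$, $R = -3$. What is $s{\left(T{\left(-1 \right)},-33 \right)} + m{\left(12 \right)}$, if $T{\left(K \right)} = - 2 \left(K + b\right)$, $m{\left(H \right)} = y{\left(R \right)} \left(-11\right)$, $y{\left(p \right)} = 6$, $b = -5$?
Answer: $-66 + 3 \sqrt{137} \approx -30.886$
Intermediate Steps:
$m{\left(H \right)} = -66$ ($m{\left(H \right)} = 6 \left(-11\right) = -66$)
$T{\left(K \right)} = 10 - 2 K$ ($T{\left(K \right)} = - 2 \left(K - 5\right) = - 2 \left(-5 + K\right) = 10 - 2 K$)
$s{\left(T{\left(-1 \right)},-33 \right)} + m{\left(12 \right)} = \sqrt{\left(10 - -2\right)^{2} + \left(-33\right)^{2}} - 66 = \sqrt{\left(10 + 2\right)^{2} + 1089} - 66 = \sqrt{12^{2} + 1089} - 66 = \sqrt{144 + 1089} - 66 = \sqrt{1233} - 66 = 3 \sqrt{137} - 66 = -66 + 3 \sqrt{137}$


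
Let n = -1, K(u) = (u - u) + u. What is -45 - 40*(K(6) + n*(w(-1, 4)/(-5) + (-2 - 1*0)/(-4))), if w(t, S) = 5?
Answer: -305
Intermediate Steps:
K(u) = u (K(u) = 0 + u = u)
-45 - 40*(K(6) + n*(w(-1, 4)/(-5) + (-2 - 1*0)/(-4))) = -45 - 40*(6 - (5/(-5) + (-2 - 1*0)/(-4))) = -45 - 40*(6 - (5*(-⅕) + (-2 + 0)*(-¼))) = -45 - 40*(6 - (-1 - 2*(-¼))) = -45 - 40*(6 - (-1 + ½)) = -45 - 40*(6 - 1*(-½)) = -45 - 40*(6 + ½) = -45 - 40*13/2 = -45 - 260 = -305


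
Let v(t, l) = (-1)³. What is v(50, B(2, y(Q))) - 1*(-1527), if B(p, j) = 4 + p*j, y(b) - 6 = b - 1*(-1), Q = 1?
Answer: 1526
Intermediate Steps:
y(b) = 7 + b (y(b) = 6 + (b - 1*(-1)) = 6 + (b + 1) = 6 + (1 + b) = 7 + b)
B(p, j) = 4 + j*p
v(t, l) = -1
v(50, B(2, y(Q))) - 1*(-1527) = -1 - 1*(-1527) = -1 + 1527 = 1526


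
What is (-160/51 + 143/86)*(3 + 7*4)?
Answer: -200477/4386 ≈ -45.708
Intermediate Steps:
(-160/51 + 143/86)*(3 + 7*4) = (-160*1/51 + 143*(1/86))*(3 + 28) = (-160/51 + 143/86)*31 = -6467/4386*31 = -200477/4386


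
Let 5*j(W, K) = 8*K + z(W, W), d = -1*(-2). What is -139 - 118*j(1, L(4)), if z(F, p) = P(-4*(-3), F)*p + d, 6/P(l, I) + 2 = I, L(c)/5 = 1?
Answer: -4943/5 ≈ -988.60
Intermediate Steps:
L(c) = 5 (L(c) = 5*1 = 5)
P(l, I) = 6/(-2 + I)
d = 2
z(F, p) = 2 + 6*p/(-2 + F) (z(F, p) = (6/(-2 + F))*p + 2 = 6*p/(-2 + F) + 2 = 2 + 6*p/(-2 + F))
j(W, K) = 8*K/5 + 2*(-2 + 4*W)/(5*(-2 + W)) (j(W, K) = (8*K + 2*(-2 + W + 3*W)/(-2 + W))/5 = (8*K + 2*(-2 + 4*W)/(-2 + W))/5 = 8*K/5 + 2*(-2 + 4*W)/(5*(-2 + W)))
-139 - 118*j(1, L(4)) = -139 - 472*(-1 + 2*1 + 2*5*(-2 + 1))/(5*(-2 + 1)) = -139 - 472*(-1 + 2 + 2*5*(-1))/(5*(-1)) = -139 - 472*(-1)*(-1 + 2 - 10)/5 = -139 - 472*(-1)*(-9)/5 = -139 - 118*36/5 = -139 - 4248/5 = -4943/5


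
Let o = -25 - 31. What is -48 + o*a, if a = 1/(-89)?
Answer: -4216/89 ≈ -47.371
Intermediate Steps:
a = -1/89 ≈ -0.011236
o = -56
-48 + o*a = -48 - 56*(-1/89) = -48 + 56/89 = -4216/89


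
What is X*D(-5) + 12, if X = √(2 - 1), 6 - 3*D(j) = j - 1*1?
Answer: 16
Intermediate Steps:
D(j) = 7/3 - j/3 (D(j) = 2 - (j - 1*1)/3 = 2 - (j - 1)/3 = 2 - (-1 + j)/3 = 2 + (⅓ - j/3) = 7/3 - j/3)
X = 1 (X = √1 = 1)
X*D(-5) + 12 = 1*(7/3 - ⅓*(-5)) + 12 = 1*(7/3 + 5/3) + 12 = 1*4 + 12 = 4 + 12 = 16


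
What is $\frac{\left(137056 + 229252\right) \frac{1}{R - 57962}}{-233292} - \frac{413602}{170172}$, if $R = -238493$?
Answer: $- \frac{1191870492328781}{490383091497330} \approx -2.4305$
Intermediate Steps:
$\frac{\left(137056 + 229252\right) \frac{1}{R - 57962}}{-233292} - \frac{413602}{170172} = \frac{\left(137056 + 229252\right) \frac{1}{-238493 - 57962}}{-233292} - \frac{413602}{170172} = \frac{366308}{-296455} \left(- \frac{1}{233292}\right) - \frac{206801}{85086} = 366308 \left(- \frac{1}{296455}\right) \left(- \frac{1}{233292}\right) - \frac{206801}{85086} = \left(- \frac{366308}{296455}\right) \left(- \frac{1}{233292}\right) - \frac{206801}{85086} = \frac{91577}{17290144965} - \frac{206801}{85086} = - \frac{1191870492328781}{490383091497330}$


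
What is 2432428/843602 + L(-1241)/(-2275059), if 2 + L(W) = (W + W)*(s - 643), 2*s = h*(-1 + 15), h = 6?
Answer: 2137766490946/959622161259 ≈ 2.2277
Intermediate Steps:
s = 42 (s = (6*(-1 + 15))/2 = (6*14)/2 = (1/2)*84 = 42)
L(W) = -2 - 1202*W (L(W) = -2 + (W + W)*(42 - 643) = -2 + (2*W)*(-601) = -2 - 1202*W)
2432428/843602 + L(-1241)/(-2275059) = 2432428/843602 + (-2 - 1202*(-1241))/(-2275059) = 2432428*(1/843602) + (-2 + 1491682)*(-1/2275059) = 1216214/421801 + 1491680*(-1/2275059) = 1216214/421801 - 1491680/2275059 = 2137766490946/959622161259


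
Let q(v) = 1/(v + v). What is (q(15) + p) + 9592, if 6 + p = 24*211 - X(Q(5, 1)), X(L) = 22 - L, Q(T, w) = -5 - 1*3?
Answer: 438601/30 ≈ 14620.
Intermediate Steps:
Q(T, w) = -8 (Q(T, w) = -5 - 3 = -8)
p = 5028 (p = -6 + (24*211 - (22 - 1*(-8))) = -6 + (5064 - (22 + 8)) = -6 + (5064 - 1*30) = -6 + (5064 - 30) = -6 + 5034 = 5028)
q(v) = 1/(2*v)
(q(15) + p) + 9592 = ((1/2)/15 + 5028) + 9592 = ((1/2)*(1/15) + 5028) + 9592 = (1/30 + 5028) + 9592 = 150841/30 + 9592 = 438601/30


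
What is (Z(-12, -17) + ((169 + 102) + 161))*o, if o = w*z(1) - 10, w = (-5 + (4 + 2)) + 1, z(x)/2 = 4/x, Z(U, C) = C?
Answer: 2490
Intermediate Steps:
z(x) = 8/x (z(x) = 2*(4/x) = 8/x)
w = 2 (w = (-5 + 6) + 1 = 1 + 1 = 2)
o = 6 (o = 2*(8/1) - 10 = 2*(8*1) - 10 = 2*8 - 10 = 16 - 10 = 6)
(Z(-12, -17) + ((169 + 102) + 161))*o = (-17 + ((169 + 102) + 161))*6 = (-17 + (271 + 161))*6 = (-17 + 432)*6 = 415*6 = 2490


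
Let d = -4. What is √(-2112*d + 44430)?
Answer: √52878 ≈ 229.95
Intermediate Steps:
√(-2112*d + 44430) = √(-2112*(-4) + 44430) = √(8448 + 44430) = √52878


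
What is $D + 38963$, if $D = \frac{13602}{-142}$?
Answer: $\frac{2759572}{71} \approx 38867.0$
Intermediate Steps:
$D = - \frac{6801}{71}$ ($D = 13602 \left(- \frac{1}{142}\right) = - \frac{6801}{71} \approx -95.789$)
$D + 38963 = - \frac{6801}{71} + 38963 = \frac{2759572}{71}$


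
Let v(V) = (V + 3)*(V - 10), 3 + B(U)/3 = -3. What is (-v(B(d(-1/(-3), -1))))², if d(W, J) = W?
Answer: 176400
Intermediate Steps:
B(U) = -18 (B(U) = -9 + 3*(-3) = -9 - 9 = -18)
v(V) = (-10 + V)*(3 + V) (v(V) = (3 + V)*(-10 + V) = (-10 + V)*(3 + V))
(-v(B(d(-1/(-3), -1))))² = (-(-30 + (-18)² - 7*(-18)))² = (-(-30 + 324 + 126))² = (-1*420)² = (-420)² = 176400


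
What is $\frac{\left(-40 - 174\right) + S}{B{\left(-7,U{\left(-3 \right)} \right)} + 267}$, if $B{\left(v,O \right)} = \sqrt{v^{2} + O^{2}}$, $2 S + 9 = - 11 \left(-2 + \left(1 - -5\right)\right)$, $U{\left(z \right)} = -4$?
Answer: $- \frac{128427}{142448} + \frac{481 \sqrt{65}}{142448} \approx -0.87435$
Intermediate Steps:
$S = - \frac{53}{2}$ ($S = - \frac{9}{2} + \frac{\left(-11\right) \left(-2 + \left(1 - -5\right)\right)}{2} = - \frac{9}{2} + \frac{\left(-11\right) \left(-2 + \left(1 + 5\right)\right)}{2} = - \frac{9}{2} + \frac{\left(-11\right) \left(-2 + 6\right)}{2} = - \frac{9}{2} + \frac{\left(-11\right) 4}{2} = - \frac{9}{2} + \frac{1}{2} \left(-44\right) = - \frac{9}{2} - 22 = - \frac{53}{2} \approx -26.5$)
$B{\left(v,O \right)} = \sqrt{O^{2} + v^{2}}$
$\frac{\left(-40 - 174\right) + S}{B{\left(-7,U{\left(-3 \right)} \right)} + 267} = \frac{\left(-40 - 174\right) - \frac{53}{2}}{\sqrt{\left(-4\right)^{2} + \left(-7\right)^{2}} + 267} = \frac{-214 - \frac{53}{2}}{\sqrt{16 + 49} + 267} = - \frac{481}{2 \left(\sqrt{65} + 267\right)} = - \frac{481}{2 \left(267 + \sqrt{65}\right)}$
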